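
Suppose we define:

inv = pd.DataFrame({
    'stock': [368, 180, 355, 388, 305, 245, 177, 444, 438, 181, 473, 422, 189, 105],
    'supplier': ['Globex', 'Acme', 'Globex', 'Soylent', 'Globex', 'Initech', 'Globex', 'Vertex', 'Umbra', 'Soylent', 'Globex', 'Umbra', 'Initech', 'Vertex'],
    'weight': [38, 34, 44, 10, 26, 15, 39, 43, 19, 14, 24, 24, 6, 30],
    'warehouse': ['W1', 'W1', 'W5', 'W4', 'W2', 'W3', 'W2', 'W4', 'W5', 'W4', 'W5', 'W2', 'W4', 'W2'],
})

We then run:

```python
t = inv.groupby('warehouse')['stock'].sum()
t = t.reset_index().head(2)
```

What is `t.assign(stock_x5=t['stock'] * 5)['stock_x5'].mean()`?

3892.5

group by warehouse, sum of stock:
warehouse
W1     548
W2    1009
W3     245
W4    1202
W5    1266
Name: stock, dtype: int64
reset_index():
  warehouse  stock
0        W1    548
1        W2   1009
2        W3    245
3        W4   1202
4        W5   1266
take first 2 rows:
  warehouse  stock
0        W1    548
1        W2   1009
add column stock_x5 = t['stock'] * 5:
  warehouse  stock  stock_x5
0        W1    548      2740
1        W2   1009      5045
Reading off the mean of column 'stock_x5', we get 3892.5.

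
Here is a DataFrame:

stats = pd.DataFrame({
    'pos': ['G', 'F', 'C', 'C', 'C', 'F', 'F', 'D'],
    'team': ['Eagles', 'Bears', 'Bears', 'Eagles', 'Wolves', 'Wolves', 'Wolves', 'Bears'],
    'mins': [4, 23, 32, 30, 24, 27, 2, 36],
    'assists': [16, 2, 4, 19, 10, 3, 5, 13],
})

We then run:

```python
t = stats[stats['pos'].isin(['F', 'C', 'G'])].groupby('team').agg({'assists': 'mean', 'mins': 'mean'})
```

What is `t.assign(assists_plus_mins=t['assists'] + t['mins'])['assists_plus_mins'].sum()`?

88.6666666667

filter rows where pos in ['F', 'C', 'G']:
  pos    team  mins  assists
0   G  Eagles     4       16
1   F   Bears    23        2
2   C   Bears    32        4
3   C  Eagles    30       19
4   C  Wolves    24       10
5   F  Wolves    27        3
6   F  Wolves     2        5
group by team: mean(assists), mean(mins):
        assists       mins
team                      
Bears       3.0  27.500000
Eagles     17.5  17.000000
Wolves      6.0  17.666667
add column assists_plus_mins = t['assists'] + t['mins']:
        assists       mins  assists_plus_mins
team                                         
Bears       3.0  27.500000          30.500000
Eagles     17.5  17.000000          34.500000
Wolves      6.0  17.666667          23.666667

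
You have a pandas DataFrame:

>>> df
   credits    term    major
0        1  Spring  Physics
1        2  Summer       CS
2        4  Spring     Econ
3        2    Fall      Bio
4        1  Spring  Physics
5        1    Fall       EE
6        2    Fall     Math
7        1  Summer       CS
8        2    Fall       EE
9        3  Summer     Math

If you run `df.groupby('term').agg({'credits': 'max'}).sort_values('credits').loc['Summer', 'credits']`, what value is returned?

3

group by term, max of credits:
        credits
term           
Fall          2
Spring        4
Summer        3
sort by credits:
        credits
term           
Fall          2
Summer        3
Spring        4
The value at row 'Summer', column 'credits' is 3.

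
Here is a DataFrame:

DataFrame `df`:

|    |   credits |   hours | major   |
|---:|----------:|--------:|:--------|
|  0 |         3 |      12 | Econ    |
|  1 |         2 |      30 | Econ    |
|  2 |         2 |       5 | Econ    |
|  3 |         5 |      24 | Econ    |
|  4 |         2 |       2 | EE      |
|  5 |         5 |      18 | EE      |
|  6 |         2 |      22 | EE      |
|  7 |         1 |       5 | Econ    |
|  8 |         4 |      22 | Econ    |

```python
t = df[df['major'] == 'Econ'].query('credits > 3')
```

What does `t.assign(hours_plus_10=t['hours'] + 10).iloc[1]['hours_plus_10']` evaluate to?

filter rows where major == 'Econ':
   credits  hours major
0        3     12  Econ
1        2     30  Econ
2        2      5  Econ
3        5     24  Econ
7        1      5  Econ
8        4     22  Econ
filter rows where credits > 3:
   credits  hours major
3        5     24  Econ
8        4     22  Econ
add column hours_plus_10 = t['hours'] + 10:
   credits  hours major  hours_plus_10
3        5     24  Econ             34
8        4     22  Econ             32
Taking the value at position 1, column 'hours_plus_10' gives 32.

32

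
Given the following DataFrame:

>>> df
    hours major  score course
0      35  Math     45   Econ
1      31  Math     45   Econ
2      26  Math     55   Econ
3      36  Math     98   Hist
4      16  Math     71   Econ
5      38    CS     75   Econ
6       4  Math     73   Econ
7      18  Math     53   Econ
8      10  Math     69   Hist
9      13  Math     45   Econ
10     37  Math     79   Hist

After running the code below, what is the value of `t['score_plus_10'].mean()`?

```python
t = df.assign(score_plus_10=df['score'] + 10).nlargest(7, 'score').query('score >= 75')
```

94.0

add column score_plus_10 = df['score'] + 10:
    hours major  score course  score_plus_10
0      35  Math     45   Econ             55
1      31  Math     45   Econ             55
2      26  Math     55   Econ             65
3      36  Math     98   Hist            108
4      16  Math     71   Econ             81
5      38    CS     75   Econ             85
6       4  Math     73   Econ             83
7      18  Math     53   Econ             63
8      10  Math     69   Hist             79
9      13  Math     45   Econ             55
10     37  Math     79   Hist             89
take 7 rows with largest score:
    hours major  score course  score_plus_10
3      36  Math     98   Hist            108
10     37  Math     79   Hist             89
5      38    CS     75   Econ             85
6       4  Math     73   Econ             83
4      16  Math     71   Econ             81
8      10  Math     69   Hist             79
2      26  Math     55   Econ             65
filter rows where score >= 75:
    hours major  score course  score_plus_10
3      36  Math     98   Hist            108
10     37  Math     79   Hist             89
5      38    CS     75   Econ             85
So mean() = 94.0.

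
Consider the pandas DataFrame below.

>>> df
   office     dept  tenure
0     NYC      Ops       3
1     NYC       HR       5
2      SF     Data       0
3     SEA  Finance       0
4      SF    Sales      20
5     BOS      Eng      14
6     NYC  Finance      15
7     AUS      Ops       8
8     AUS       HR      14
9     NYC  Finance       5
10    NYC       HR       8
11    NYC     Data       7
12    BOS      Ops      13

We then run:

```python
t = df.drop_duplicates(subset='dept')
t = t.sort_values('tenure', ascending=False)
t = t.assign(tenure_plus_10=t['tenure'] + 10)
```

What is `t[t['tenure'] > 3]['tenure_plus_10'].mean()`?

23.0

drop duplicate dept (keep=first):
  office     dept  tenure
0    NYC      Ops       3
1    NYC       HR       5
2     SF     Data       0
3    SEA  Finance       0
4     SF    Sales      20
5    BOS      Eng      14
sort by tenure descending:
  office     dept  tenure
4     SF    Sales      20
5    BOS      Eng      14
1    NYC       HR       5
0    NYC      Ops       3
2     SF     Data       0
3    SEA  Finance       0
add column tenure_plus_10 = t['tenure'] + 10:
  office     dept  tenure  tenure_plus_10
4     SF    Sales      20              30
5    BOS      Eng      14              24
1    NYC       HR       5              15
0    NYC      Ops       3              13
2     SF     Data       0              10
3    SEA  Finance       0              10
filter rows where tenure > 3:
  office   dept  tenure  tenure_plus_10
4     SF  Sales      20              30
5    BOS    Eng      14              24
1    NYC     HR       5              15
Taking the mean of column 'tenure_plus_10' gives 23.0.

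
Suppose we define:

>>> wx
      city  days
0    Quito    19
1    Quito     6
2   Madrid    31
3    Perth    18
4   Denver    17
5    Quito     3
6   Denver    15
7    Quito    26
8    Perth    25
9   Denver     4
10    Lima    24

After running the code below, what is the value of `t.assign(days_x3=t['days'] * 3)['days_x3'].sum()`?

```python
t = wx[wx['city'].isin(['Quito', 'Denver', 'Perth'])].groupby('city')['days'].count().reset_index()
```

27

filter rows where city in ['Quito', 'Denver', 'Perth']:
     city  days
0   Quito    19
1   Quito     6
3   Perth    18
4  Denver    17
5   Quito     3
6  Denver    15
7   Quito    26
8   Perth    25
9  Denver     4
group by city, count of days:
city
Denver    3
Perth     2
Quito     4
Name: days, dtype: int64
reset_index():
     city  days
0  Denver     3
1   Perth     2
2   Quito     4
add column days_x3 = t['days'] * 3:
     city  days  days_x3
0  Denver     3        9
1   Perth     2        6
2   Quito     4       12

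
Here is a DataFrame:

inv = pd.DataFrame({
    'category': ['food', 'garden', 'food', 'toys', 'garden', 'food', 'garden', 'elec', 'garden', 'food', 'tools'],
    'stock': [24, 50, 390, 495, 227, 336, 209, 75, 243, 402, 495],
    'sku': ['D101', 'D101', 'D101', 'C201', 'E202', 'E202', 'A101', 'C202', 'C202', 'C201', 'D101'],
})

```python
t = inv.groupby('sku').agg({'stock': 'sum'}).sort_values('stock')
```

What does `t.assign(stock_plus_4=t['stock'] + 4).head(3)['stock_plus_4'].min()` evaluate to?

213

group by sku, sum of stock:
      stock
sku        
A101    209
C201    897
C202    318
D101    959
E202    563
sort by stock:
      stock
sku        
A101    209
C202    318
E202    563
C201    897
D101    959
add column stock_plus_4 = t['stock'] + 4:
      stock  stock_plus_4
sku                      
A101    209           213
C202    318           322
E202    563           567
C201    897           901
D101    959           963
take first 3 rows:
      stock  stock_plus_4
sku                      
A101    209           213
C202    318           322
E202    563           567
So min() = 213.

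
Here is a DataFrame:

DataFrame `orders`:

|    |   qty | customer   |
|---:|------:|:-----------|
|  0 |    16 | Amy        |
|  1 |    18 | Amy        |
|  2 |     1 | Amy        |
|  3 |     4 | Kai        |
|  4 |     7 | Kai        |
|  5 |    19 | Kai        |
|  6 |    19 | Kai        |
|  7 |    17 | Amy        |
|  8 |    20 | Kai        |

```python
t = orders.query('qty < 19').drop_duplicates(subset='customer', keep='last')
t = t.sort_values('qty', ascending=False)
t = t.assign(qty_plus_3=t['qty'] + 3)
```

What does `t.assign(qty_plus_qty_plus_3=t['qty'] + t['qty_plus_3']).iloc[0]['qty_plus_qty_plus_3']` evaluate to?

37

filter rows where qty < 19:
   qty customer
0   16      Amy
1   18      Amy
2    1      Amy
3    4      Kai
4    7      Kai
7   17      Amy
drop duplicate customer (keep=last):
   qty customer
4    7      Kai
7   17      Amy
sort by qty descending:
   qty customer
7   17      Amy
4    7      Kai
add column qty_plus_3 = t['qty'] + 3:
   qty customer  qty_plus_3
7   17      Amy          20
4    7      Kai          10
add column qty_plus_qty_plus_3 = t['qty'] + t['qty_plus_3']:
   qty customer  qty_plus_3  qty_plus_qty_plus_3
7   17      Amy          20                   37
4    7      Kai          10                   17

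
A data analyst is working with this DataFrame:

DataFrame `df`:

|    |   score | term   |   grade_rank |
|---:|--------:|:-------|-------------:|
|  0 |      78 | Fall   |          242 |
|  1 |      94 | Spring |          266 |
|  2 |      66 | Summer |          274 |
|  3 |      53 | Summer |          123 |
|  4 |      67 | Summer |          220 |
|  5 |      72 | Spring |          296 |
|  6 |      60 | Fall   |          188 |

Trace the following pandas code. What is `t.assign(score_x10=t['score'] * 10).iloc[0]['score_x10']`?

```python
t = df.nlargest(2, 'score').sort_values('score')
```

780

take 2 rows with largest score:
   score    term  grade_rank
1     94  Spring         266
0     78    Fall         242
sort by score:
   score    term  grade_rank
0     78    Fall         242
1     94  Spring         266
add column score_x10 = t['score'] * 10:
   score    term  grade_rank  score_x10
0     78    Fall         242        780
1     94  Spring         266        940
The value at position 0, column 'score_x10' is 780.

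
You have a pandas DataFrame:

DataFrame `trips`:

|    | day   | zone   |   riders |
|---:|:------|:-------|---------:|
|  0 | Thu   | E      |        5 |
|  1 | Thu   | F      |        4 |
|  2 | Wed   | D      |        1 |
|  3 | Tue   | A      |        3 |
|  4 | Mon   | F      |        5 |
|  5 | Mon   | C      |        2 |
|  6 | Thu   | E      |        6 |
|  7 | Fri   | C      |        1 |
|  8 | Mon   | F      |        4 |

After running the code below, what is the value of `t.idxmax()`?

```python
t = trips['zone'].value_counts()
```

F

value_counts of zone:
zone
F    3
E    2
C    2
D    1
A    1
Name: count, dtype: int64
Hence F.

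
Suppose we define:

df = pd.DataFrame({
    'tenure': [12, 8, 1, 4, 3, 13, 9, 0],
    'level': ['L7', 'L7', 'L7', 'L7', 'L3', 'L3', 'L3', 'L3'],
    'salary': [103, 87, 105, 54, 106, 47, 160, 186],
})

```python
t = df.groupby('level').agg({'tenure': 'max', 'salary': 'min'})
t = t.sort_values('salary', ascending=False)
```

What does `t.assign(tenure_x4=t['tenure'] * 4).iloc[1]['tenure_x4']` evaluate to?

group by level: max(tenure), min(salary):
       tenure  salary
level                
L3         13      47
L7         12      54
sort by salary descending:
       tenure  salary
level                
L7         12      54
L3         13      47
add column tenure_x4 = t['tenure'] * 4:
       tenure  salary  tenure_x4
level                           
L7         12      54         48
L3         13      47         52

52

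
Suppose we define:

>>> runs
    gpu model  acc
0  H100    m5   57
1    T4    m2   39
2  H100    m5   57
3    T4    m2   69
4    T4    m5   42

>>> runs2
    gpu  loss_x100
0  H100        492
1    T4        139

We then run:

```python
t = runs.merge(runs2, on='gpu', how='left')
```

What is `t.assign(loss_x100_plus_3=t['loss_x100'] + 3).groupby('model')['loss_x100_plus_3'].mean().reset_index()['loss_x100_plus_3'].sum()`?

merge on 'gpu' (how='left') → 5 rows:
    gpu model  acc  loss_x100
0  H100    m5   57        492
1    T4    m2   39        139
2  H100    m5   57        492
3    T4    m2   69        139
4    T4    m5   42        139
add column loss_x100_plus_3 = t['loss_x100'] + 3:
    gpu model  acc  loss_x100  loss_x100_plus_3
0  H100    m5   57        492               495
1    T4    m2   39        139               142
2  H100    m5   57        492               495
3    T4    m2   69        139               142
4    T4    m5   42        139               142
group by model, mean of loss_x100_plus_3:
model
m2    142.000000
m5    377.333333
Name: loss_x100_plus_3, dtype: float64
reset_index():
  model  loss_x100_plus_3
0    m2        142.000000
1    m5        377.333333
Reading off the sum of column 'loss_x100_plus_3', we get 519.333333333.

519.333333333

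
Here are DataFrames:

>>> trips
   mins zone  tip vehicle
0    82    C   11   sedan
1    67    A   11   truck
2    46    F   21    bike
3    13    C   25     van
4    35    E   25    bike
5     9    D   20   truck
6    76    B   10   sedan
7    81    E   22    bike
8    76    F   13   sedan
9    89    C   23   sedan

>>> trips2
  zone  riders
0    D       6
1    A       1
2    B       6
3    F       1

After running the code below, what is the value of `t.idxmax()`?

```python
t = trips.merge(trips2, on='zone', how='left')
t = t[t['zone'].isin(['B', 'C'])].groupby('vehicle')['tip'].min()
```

merge on 'zone' (how='left') → 10 rows:
   mins zone  tip vehicle  riders
0    82    C   11   sedan     NaN
1    67    A   11   truck     1.0
2    46    F   21    bike     1.0
3    13    C   25     van     NaN
4    35    E   25    bike     NaN
5     9    D   20   truck     6.0
6    76    B   10   sedan     6.0
7    81    E   22    bike     NaN
8    76    F   13   sedan     1.0
9    89    C   23   sedan     NaN
filter rows where zone in ['B', 'C']:
   mins zone  tip vehicle  riders
0    82    C   11   sedan     NaN
3    13    C   25     van     NaN
6    76    B   10   sedan     6.0
9    89    C   23   sedan     NaN
group by vehicle, min of tip:
vehicle
sedan    10
van      25
Name: tip, dtype: int64
Then the label with the largest value: van

van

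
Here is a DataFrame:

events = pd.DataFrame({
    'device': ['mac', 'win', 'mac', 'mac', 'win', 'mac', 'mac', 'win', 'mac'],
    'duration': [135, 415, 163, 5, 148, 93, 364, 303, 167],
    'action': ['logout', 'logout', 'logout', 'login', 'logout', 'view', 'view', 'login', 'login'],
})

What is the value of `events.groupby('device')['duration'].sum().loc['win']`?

866

group by device, sum of duration:
device
mac    927
win    866
Name: duration, dtype: int64
Then the value at index 'win': 866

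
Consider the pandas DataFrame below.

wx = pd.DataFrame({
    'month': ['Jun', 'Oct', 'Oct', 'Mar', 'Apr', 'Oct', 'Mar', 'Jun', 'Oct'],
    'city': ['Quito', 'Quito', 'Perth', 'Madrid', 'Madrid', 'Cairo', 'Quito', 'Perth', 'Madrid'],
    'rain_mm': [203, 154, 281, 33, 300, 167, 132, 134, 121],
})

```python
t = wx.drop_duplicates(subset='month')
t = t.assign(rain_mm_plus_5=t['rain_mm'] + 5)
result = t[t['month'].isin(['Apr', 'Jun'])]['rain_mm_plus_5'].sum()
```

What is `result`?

drop duplicate month (keep=first):
  month    city  rain_mm
0   Jun   Quito      203
1   Oct   Quito      154
3   Mar  Madrid       33
4   Apr  Madrid      300
add column rain_mm_plus_5 = t['rain_mm'] + 5:
  month    city  rain_mm  rain_mm_plus_5
0   Jun   Quito      203             208
1   Oct   Quito      154             159
3   Mar  Madrid       33              38
4   Apr  Madrid      300             305
filter rows where month in ['Apr', 'Jun']:
  month    city  rain_mm  rain_mm_plus_5
0   Jun   Quito      203             208
4   Apr  Madrid      300             305
Hence 513.

513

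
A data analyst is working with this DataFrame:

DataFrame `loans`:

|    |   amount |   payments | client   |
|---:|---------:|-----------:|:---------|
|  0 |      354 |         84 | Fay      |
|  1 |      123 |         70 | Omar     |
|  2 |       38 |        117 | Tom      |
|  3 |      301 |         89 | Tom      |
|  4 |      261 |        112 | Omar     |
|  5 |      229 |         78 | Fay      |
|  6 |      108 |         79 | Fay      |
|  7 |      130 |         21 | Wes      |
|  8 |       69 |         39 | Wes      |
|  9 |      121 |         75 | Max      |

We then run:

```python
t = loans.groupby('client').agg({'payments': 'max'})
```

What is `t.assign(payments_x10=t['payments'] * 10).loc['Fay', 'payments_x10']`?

840

group by client, max of payments:
        payments
client          
Fay           84
Max           75
Omar         112
Tom          117
Wes           39
add column payments_x10 = t['payments'] * 10:
        payments  payments_x10
client                        
Fay           84           840
Max           75           750
Omar         112          1120
Tom          117          1170
Wes           39           390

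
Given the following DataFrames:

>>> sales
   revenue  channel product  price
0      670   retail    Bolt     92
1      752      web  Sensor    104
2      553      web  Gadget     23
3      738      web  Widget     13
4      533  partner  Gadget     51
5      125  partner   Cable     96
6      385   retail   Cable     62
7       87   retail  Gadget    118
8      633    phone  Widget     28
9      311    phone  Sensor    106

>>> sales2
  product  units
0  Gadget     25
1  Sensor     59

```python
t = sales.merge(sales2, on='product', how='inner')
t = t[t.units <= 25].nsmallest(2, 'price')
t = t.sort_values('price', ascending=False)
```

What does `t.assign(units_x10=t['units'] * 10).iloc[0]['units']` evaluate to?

merge on 'product' (how='inner') → 5 rows:
   revenue  channel product  price  units
0      752      web  Sensor    104     59
1      553      web  Gadget     23     25
2      533  partner  Gadget     51     25
3       87   retail  Gadget    118     25
4      311    phone  Sensor    106     59
filter rows where units <= 25:
   revenue  channel product  price  units
1      553      web  Gadget     23     25
2      533  partner  Gadget     51     25
3       87   retail  Gadget    118     25
take 2 rows with smallest price:
   revenue  channel product  price  units
1      553      web  Gadget     23     25
2      533  partner  Gadget     51     25
sort by price descending:
   revenue  channel product  price  units
2      533  partner  Gadget     51     25
1      553      web  Gadget     23     25
add column units_x10 = t['units'] * 10:
   revenue  channel product  price  units  units_x10
2      533  partner  Gadget     51     25        250
1      553      web  Gadget     23     25        250
Reading off the value at position 0, column 'units', we get 25.

25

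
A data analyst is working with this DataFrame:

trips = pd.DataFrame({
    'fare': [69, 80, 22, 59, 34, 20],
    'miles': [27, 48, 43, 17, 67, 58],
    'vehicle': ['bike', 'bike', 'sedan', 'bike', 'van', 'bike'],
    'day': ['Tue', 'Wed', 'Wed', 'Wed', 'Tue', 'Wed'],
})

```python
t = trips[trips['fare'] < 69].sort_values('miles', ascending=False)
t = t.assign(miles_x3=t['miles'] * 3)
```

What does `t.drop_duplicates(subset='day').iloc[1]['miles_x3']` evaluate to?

filter rows where fare < 69:
   fare  miles vehicle  day
2    22     43   sedan  Wed
3    59     17    bike  Wed
4    34     67     van  Tue
5    20     58    bike  Wed
sort by miles descending:
   fare  miles vehicle  day
4    34     67     van  Tue
5    20     58    bike  Wed
2    22     43   sedan  Wed
3    59     17    bike  Wed
add column miles_x3 = t['miles'] * 3:
   fare  miles vehicle  day  miles_x3
4    34     67     van  Tue       201
5    20     58    bike  Wed       174
2    22     43   sedan  Wed       129
3    59     17    bike  Wed        51
drop duplicate day (keep=first):
   fare  miles vehicle  day  miles_x3
4    34     67     van  Tue       201
5    20     58    bike  Wed       174
Taking the value at position 1, column 'miles_x3' gives 174.

174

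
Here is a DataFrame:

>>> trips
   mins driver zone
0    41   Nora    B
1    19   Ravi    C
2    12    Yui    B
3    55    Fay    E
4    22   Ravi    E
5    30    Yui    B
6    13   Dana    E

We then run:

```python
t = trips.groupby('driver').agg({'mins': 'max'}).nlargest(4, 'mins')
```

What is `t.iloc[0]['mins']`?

group by driver, max of mins:
        mins
driver      
Dana      13
Fay       55
Nora      41
Ravi      22
Yui       30
take 4 rows with largest mins:
        mins
driver      
Fay       55
Nora      41
Yui       30
Ravi      22
Taking the value at position 0, column 'mins' gives 55.

55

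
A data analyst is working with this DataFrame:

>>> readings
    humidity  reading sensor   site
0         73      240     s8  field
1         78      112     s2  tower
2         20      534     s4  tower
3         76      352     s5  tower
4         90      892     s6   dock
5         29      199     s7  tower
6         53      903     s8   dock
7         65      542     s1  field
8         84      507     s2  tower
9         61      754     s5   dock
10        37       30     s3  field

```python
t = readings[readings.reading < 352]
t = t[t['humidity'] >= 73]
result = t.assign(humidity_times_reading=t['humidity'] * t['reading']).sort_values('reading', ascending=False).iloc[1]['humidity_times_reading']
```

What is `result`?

filter rows where reading < 352:
    humidity  reading sensor   site
0         73      240     s8  field
1         78      112     s2  tower
5         29      199     s7  tower
10        37       30     s3  field
filter rows where humidity >= 73:
   humidity  reading sensor   site
0        73      240     s8  field
1        78      112     s2  tower
add column humidity_times_reading = t['humidity'] * t['reading']:
   humidity  reading sensor   site  humidity_times_reading
0        73      240     s8  field                   17520
1        78      112     s2  tower                    8736
sort by reading descending:
   humidity  reading sensor   site  humidity_times_reading
0        73      240     s8  field                   17520
1        78      112     s2  tower                    8736
Finally, value at position 1, column 'humidity_times_reading' = 8736.

8736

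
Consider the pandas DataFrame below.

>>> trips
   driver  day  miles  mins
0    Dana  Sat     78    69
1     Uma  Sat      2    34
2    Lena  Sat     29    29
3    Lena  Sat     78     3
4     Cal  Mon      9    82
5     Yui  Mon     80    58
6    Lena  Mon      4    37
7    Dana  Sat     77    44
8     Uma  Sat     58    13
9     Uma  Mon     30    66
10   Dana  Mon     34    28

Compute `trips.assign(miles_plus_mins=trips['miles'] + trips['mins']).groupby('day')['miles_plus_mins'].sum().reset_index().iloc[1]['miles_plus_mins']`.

514

add column miles_plus_mins = trips['miles'] + trips['mins']:
   driver  day  miles  mins  miles_plus_mins
0    Dana  Sat     78    69              147
1     Uma  Sat      2    34               36
2    Lena  Sat     29    29               58
3    Lena  Sat     78     3               81
4     Cal  Mon      9    82               91
5     Yui  Mon     80    58              138
6    Lena  Mon      4    37               41
7    Dana  Sat     77    44              121
8     Uma  Sat     58    13               71
9     Uma  Mon     30    66               96
10   Dana  Mon     34    28               62
group by day, sum of miles_plus_mins:
day
Mon    428
Sat    514
Name: miles_plus_mins, dtype: int64
reset_index():
   day  miles_plus_mins
0  Mon              428
1  Sat              514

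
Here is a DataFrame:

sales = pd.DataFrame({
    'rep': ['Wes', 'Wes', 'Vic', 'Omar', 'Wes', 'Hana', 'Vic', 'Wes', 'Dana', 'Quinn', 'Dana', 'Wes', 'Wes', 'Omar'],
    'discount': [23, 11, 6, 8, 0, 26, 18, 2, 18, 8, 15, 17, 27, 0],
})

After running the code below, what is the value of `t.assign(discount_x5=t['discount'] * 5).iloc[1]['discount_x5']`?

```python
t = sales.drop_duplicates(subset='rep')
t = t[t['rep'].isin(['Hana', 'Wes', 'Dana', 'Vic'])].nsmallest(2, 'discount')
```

drop duplicate rep (keep=first):
     rep  discount
0    Wes        23
2    Vic         6
3   Omar         8
5   Hana        26
8   Dana        18
9  Quinn         8
filter rows where rep in ['Hana', 'Wes', 'Dana', 'Vic']:
    rep  discount
0   Wes        23
2   Vic         6
5  Hana        26
8  Dana        18
take 2 rows with smallest discount:
    rep  discount
2   Vic         6
8  Dana        18
add column discount_x5 = t['discount'] * 5:
    rep  discount  discount_x5
2   Vic         6           30
8  Dana        18           90
So iloc[1]['discount_x5'] = 90.

90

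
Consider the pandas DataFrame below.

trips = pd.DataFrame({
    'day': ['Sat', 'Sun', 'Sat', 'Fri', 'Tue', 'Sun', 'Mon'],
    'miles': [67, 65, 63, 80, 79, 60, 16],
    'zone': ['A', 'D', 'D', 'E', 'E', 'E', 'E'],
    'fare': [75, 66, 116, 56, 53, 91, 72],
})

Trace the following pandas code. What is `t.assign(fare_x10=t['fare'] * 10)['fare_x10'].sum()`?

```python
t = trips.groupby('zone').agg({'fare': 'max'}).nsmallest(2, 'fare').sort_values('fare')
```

1660

group by zone, max of fare:
      fare
zone      
A       75
D      116
E       91
take 2 rows with smallest fare:
      fare
zone      
A       75
E       91
sort by fare:
      fare
zone      
A       75
E       91
add column fare_x10 = t['fare'] * 10:
      fare  fare_x10
zone                
A       75       750
E       91       910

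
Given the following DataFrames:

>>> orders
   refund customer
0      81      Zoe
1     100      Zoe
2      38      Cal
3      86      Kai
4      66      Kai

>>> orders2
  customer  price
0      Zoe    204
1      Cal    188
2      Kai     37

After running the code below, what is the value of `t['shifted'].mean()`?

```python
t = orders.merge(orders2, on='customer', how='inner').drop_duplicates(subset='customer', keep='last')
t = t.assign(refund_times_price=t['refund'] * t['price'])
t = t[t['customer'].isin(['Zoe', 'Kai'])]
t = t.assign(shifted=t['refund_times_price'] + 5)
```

11426.0

merge on 'customer' (how='inner') → 5 rows:
   refund customer  price
0      81      Zoe    204
1     100      Zoe    204
2      38      Cal    188
3      86      Kai     37
4      66      Kai     37
drop duplicate customer (keep=last):
   refund customer  price
1     100      Zoe    204
2      38      Cal    188
4      66      Kai     37
add column refund_times_price = t['refund'] * t['price']:
   refund customer  price  refund_times_price
1     100      Zoe    204               20400
2      38      Cal    188                7144
4      66      Kai     37                2442
filter rows where customer in ['Zoe', 'Kai']:
   refund customer  price  refund_times_price
1     100      Zoe    204               20400
4      66      Kai     37                2442
add column shifted = t['refund_times_price'] + 5:
   refund customer  price  refund_times_price  shifted
1     100      Zoe    204               20400    20405
4      66      Kai     37                2442     2447
Hence 11426.0.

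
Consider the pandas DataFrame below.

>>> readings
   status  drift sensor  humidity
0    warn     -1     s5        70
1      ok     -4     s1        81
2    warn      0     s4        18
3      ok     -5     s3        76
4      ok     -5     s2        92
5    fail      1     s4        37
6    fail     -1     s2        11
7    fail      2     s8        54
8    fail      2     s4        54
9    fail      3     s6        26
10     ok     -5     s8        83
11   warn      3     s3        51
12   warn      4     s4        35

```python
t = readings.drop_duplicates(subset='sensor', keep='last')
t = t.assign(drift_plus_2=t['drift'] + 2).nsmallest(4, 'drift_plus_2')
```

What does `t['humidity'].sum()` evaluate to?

245

drop duplicate sensor (keep=last):
   status  drift sensor  humidity
0    warn     -1     s5        70
1      ok     -4     s1        81
6    fail     -1     s2        11
9    fail      3     s6        26
10     ok     -5     s8        83
11   warn      3     s3        51
12   warn      4     s4        35
add column drift_plus_2 = t['drift'] + 2:
   status  drift sensor  humidity  drift_plus_2
0    warn     -1     s5        70             1
1      ok     -4     s1        81            -2
6    fail     -1     s2        11             1
9    fail      3     s6        26             5
10     ok     -5     s8        83            -3
11   warn      3     s3        51             5
12   warn      4     s4        35             6
take 4 rows with smallest drift_plus_2:
   status  drift sensor  humidity  drift_plus_2
10     ok     -5     s8        83            -3
1      ok     -4     s1        81            -2
0    warn     -1     s5        70             1
6    fail     -1     s2        11             1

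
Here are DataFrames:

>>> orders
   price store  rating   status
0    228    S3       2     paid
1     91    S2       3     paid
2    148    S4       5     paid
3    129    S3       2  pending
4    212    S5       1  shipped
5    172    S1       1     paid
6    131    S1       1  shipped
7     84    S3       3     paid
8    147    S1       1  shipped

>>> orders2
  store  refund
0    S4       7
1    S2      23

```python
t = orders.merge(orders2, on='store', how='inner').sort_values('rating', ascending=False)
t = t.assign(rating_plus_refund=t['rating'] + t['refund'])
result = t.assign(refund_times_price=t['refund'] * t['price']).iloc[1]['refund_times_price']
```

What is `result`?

2093

merge on 'store' (how='inner') → 2 rows:
   price store  rating status  refund
0     91    S2       3   paid      23
1    148    S4       5   paid       7
sort by rating descending:
   price store  rating status  refund
1    148    S4       5   paid       7
0     91    S2       3   paid      23
add column rating_plus_refund = t['rating'] + t['refund']:
   price store  rating status  refund  rating_plus_refund
1    148    S4       5   paid       7                  12
0     91    S2       3   paid      23                  26
add column refund_times_price = t['refund'] * t['price']:
   price store  rating status  refund  rating_plus_refund  refund_times_price
1    148    S4       5   paid       7                  12                1036
0     91    S2       3   paid      23                  26                2093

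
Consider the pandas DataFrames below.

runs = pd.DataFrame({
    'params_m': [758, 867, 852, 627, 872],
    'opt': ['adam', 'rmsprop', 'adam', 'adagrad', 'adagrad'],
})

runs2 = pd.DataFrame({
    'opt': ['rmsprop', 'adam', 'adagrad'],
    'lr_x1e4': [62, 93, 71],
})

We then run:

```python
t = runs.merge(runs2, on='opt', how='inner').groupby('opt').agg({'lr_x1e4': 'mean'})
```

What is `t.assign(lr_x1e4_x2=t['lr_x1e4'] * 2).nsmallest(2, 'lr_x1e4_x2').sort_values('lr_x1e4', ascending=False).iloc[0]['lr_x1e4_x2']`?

merge on 'opt' (how='inner') → 5 rows:
   params_m      opt  lr_x1e4
0       758     adam       93
1       867  rmsprop       62
2       852     adam       93
3       627  adagrad       71
4       872  adagrad       71
group by opt, mean of lr_x1e4:
         lr_x1e4
opt             
adagrad     71.0
adam        93.0
rmsprop     62.0
add column lr_x1e4_x2 = t['lr_x1e4'] * 2:
         lr_x1e4  lr_x1e4_x2
opt                         
adagrad     71.0       142.0
adam        93.0       186.0
rmsprop     62.0       124.0
take 2 rows with smallest lr_x1e4_x2:
         lr_x1e4  lr_x1e4_x2
opt                         
rmsprop     62.0       124.0
adagrad     71.0       142.0
sort by lr_x1e4 descending:
         lr_x1e4  lr_x1e4_x2
opt                         
adagrad     71.0       142.0
rmsprop     62.0       124.0
Then the value at position 0, column 'lr_x1e4_x2': 142.0

142.0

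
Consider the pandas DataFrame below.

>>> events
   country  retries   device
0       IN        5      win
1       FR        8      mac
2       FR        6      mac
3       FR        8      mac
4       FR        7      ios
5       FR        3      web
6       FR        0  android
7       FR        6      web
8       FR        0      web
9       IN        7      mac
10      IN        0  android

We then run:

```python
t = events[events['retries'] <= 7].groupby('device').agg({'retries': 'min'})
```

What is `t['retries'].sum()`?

filter rows where retries <= 7:
   country  retries   device
0       IN        5      win
2       FR        6      mac
4       FR        7      ios
5       FR        3      web
6       FR        0  android
7       FR        6      web
8       FR        0      web
9       IN        7      mac
10      IN        0  android
group by device, min of retries:
         retries
device          
android        0
ios            7
mac            6
web            0
win            5

18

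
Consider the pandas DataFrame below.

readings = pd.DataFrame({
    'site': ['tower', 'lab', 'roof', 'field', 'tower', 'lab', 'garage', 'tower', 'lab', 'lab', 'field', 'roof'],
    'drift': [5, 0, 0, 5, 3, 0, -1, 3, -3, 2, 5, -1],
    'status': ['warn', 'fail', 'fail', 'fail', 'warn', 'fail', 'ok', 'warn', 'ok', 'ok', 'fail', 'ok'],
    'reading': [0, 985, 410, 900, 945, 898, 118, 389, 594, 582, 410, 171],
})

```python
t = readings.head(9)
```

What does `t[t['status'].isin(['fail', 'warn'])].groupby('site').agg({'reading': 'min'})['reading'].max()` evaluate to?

take first 9 rows:
     site  drift status  reading
0   tower      5   warn        0
1     lab      0   fail      985
2    roof      0   fail      410
3   field      5   fail      900
4   tower      3   warn      945
5     lab      0   fail      898
6  garage     -1     ok      118
7   tower      3   warn      389
8     lab     -3     ok      594
filter rows where status in ['fail', 'warn']:
    site  drift status  reading
0  tower      5   warn        0
1    lab      0   fail      985
2   roof      0   fail      410
3  field      5   fail      900
4  tower      3   warn      945
5    lab      0   fail      898
7  tower      3   warn      389
group by site, min of reading:
       reading
site          
field      900
lab        898
roof       410
tower        0
Reading off the max of column 'reading', we get 900.

900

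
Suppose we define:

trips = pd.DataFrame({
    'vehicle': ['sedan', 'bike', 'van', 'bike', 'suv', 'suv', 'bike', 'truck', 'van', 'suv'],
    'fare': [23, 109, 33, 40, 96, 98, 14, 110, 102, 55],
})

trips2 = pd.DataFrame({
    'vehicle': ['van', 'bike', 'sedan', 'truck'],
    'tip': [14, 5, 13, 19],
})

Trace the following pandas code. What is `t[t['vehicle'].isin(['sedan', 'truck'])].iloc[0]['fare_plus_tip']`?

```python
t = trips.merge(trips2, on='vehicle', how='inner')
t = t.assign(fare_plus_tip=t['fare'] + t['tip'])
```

merge on 'vehicle' (how='inner') → 7 rows:
  vehicle  fare  tip
0   sedan    23   13
1    bike   109    5
2     van    33   14
3    bike    40    5
4    bike    14    5
5   truck   110   19
6     van   102   14
add column fare_plus_tip = t['fare'] + t['tip']:
  vehicle  fare  tip  fare_plus_tip
0   sedan    23   13             36
1    bike   109    5            114
2     van    33   14             47
3    bike    40    5             45
4    bike    14    5             19
5   truck   110   19            129
6     van   102   14            116
filter rows where vehicle in ['sedan', 'truck']:
  vehicle  fare  tip  fare_plus_tip
0   sedan    23   13             36
5   truck   110   19            129

36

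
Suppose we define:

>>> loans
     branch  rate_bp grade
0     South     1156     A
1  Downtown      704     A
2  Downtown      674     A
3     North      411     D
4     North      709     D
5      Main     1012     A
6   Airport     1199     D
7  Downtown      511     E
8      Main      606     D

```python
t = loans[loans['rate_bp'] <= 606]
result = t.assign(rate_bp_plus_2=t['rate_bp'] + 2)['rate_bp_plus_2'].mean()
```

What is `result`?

filter rows where rate_bp <= 606:
     branch  rate_bp grade
3     North      411     D
7  Downtown      511     E
8      Main      606     D
add column rate_bp_plus_2 = t['rate_bp'] + 2:
     branch  rate_bp grade  rate_bp_plus_2
3     North      411     D             413
7  Downtown      511     E             513
8      Main      606     D             608

511.333333333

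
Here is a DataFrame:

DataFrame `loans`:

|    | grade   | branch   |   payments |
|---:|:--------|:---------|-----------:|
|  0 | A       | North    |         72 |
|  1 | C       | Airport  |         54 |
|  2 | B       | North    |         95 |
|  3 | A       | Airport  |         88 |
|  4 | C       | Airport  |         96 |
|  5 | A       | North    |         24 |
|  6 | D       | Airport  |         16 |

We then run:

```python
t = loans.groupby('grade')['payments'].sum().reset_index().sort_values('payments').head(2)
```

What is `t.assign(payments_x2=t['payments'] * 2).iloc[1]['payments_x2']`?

190

group by grade, sum of payments:
grade
A    184
B     95
C    150
D     16
Name: payments, dtype: int64
reset_index():
  grade  payments
0     A       184
1     B        95
2     C       150
3     D        16
sort by payments:
  grade  payments
3     D        16
1     B        95
2     C       150
0     A       184
take first 2 rows:
  grade  payments
3     D        16
1     B        95
add column payments_x2 = t['payments'] * 2:
  grade  payments  payments_x2
3     D        16           32
1     B        95          190
Reading off the value at position 1, column 'payments_x2', we get 190.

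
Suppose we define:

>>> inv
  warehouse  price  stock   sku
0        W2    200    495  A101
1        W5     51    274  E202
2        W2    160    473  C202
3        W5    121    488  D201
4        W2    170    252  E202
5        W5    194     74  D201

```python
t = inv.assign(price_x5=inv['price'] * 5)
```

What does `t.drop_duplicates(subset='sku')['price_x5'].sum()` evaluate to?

2660

add column price_x5 = inv['price'] * 5:
  warehouse  price  stock   sku  price_x5
0        W2    200    495  A101      1000
1        W5     51    274  E202       255
2        W2    160    473  C202       800
3        W5    121    488  D201       605
4        W2    170    252  E202       850
5        W5    194     74  D201       970
drop duplicate sku (keep=first):
  warehouse  price  stock   sku  price_x5
0        W2    200    495  A101      1000
1        W5     51    274  E202       255
2        W2    160    473  C202       800
3        W5    121    488  D201       605
So sum() = 2660.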